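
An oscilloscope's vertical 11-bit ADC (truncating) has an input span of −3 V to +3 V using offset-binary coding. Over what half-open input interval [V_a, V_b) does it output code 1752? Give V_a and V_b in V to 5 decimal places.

LSB = 6/2^11 = 2.930 mV.
V_a = V_low + 1752·LSB = 2.13281 V; V_b = V_low + 1753·LSB = 2.13574 V.

[2.13281 V, 2.13574 V)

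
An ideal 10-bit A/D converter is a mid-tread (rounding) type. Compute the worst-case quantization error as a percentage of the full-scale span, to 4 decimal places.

Rounding → worst-case error = ½ LSB = V_FS/2^11, so 100/2048 = 0.0488281 % of full scale.

0.0488 %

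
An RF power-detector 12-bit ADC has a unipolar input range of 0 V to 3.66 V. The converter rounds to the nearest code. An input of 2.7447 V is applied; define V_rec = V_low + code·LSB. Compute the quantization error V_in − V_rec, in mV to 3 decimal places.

LSB = 3.66/2^12 = 0.894 mV.
(2.7447 − 0)/0.000893555 = 3071.6643; round gives code 3072.
Reconstructed: 2.745 V.
Error = 2.7447 − 2.745 = -0.0003 V = -0.300 mV.

-0.300 mV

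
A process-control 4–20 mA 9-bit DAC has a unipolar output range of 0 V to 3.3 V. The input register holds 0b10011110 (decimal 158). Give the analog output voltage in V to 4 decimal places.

1.0184 V

LSB = 3.3 V / 2^9 = 6.445 mV.
Code 0b10011110 = 158 decimal.
V_out = 0 + 158 × 0.00644531 V = 1.01836 V.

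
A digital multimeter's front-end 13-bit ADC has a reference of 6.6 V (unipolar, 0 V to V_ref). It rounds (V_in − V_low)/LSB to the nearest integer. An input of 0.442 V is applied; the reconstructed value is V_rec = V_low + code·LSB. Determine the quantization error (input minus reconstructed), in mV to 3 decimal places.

-0.310 mV

LSB = 6.6/2^13 = 0.806 mV.
(0.442 − 0)/0.000805664 = 548.6158; round gives code 549.
V_rec = 0 + 549·0.000805664 = 0.44230957 V.
Difference: -0.00030957 V → -0.310 mV.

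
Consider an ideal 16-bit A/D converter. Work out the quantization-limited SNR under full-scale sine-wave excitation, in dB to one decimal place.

SNR ≈ 6.02·N + 1.76 dB = 6.02·16 + 1.76 = 98.08 dB.

98.1 dB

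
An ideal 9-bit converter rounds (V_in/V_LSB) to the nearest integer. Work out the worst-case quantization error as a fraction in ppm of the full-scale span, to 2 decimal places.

976.56 ppm

Rounding → worst-case error = ½ LSB = V_FS/2^10, so 1e+06/1024 = 976.562 ppm of full scale.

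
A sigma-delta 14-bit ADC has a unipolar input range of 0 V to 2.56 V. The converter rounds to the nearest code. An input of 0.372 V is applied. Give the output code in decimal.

With 16384 levels over 2.56 V, one step is 156.25 µV.
(V_in − V_low)/LSB = (0.372 − 0) / 0.00015625 = 2380.800.
Round → code 2381.

code 2381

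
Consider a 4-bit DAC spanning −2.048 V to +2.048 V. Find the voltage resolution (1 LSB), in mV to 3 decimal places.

Full-scale span = 4.096 V.
LSB = 4.096 / 2^4 = 4.096 / 16 = 0.256 V = 256.000 mV.

256.000 mV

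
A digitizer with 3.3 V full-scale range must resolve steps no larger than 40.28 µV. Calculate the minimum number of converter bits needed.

Number of steps required ≥ 3.3 V / 40.28 µV = 81926.51.
Need 2^N ≥ 81926.51; 2^16 = 65536, 2^17 = 131072.
Minimum N = 17.

17 bits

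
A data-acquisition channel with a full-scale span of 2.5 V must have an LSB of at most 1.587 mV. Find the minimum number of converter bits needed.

11 bits

Number of steps required ≥ 2.5 V / 1.587 mV = 1575.30.
Need 2^N ≥ 1575.30; 2^10 = 1024, 2^11 = 2048.
Minimum N = 11.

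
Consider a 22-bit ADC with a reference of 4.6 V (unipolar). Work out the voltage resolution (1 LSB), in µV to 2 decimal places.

Full-scale span = 4.6 V.
LSB = 4.6 / 2^22 = 4.6 / 4194304 = 1.09673e-06 V = 1.10 µV.

1.10 µV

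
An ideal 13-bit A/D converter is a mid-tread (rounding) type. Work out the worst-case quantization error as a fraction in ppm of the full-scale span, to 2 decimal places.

61.04 ppm

Rounding → worst-case error = ½ LSB = V_FS/2^14, so 1e+06/16384 = 61.0352 ppm of full scale.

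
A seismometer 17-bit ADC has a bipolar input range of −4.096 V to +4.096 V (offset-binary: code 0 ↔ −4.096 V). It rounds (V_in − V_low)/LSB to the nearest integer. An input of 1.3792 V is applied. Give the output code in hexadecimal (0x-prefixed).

code 0x15633 (decimal 87603)

Full-scale span = 8.192 V; LSB = 8.192/2^17 = 62.50 µV.
(1.3792 − (−4.096)) / 6.25e-05 = 87603.200 LSBs.
So the output code is 87603.
In hexadecimal (0x-prefixed): 0x15633.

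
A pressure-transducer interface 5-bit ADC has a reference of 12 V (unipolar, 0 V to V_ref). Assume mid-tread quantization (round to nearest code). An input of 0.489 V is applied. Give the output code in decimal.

LSB = 12 V / 32 = 375.000 mV.
(0.489 − 0) / 0.375 = 1.304 LSBs.
Round → code 1.

code 1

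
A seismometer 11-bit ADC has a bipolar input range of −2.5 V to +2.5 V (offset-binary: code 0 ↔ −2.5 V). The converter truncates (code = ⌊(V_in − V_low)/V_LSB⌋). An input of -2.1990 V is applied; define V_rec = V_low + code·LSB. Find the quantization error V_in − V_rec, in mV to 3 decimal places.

Step size: 5 V ÷ 2^11 = 2.441 mV.
Scaled input = 123.2896 LSBs, so code = 123.
Reconstructed: -2.199707 V.
V_in − V_rec = 0.000707031 V = 0.707 mV.

0.707 mV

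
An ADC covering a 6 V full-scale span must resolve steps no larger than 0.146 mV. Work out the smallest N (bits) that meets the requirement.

Number of steps required ≥ 6 V / 0.146 mV = 41095.89.
Need 2^N ≥ 41095.89; 2^15 = 32768, 2^16 = 65536.
Minimum N = 16.

16 bits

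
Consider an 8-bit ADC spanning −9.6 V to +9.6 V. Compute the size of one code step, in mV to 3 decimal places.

75.000 mV

Full-scale span = 19.2 V.
LSB = 19.2 / 2^8 = 19.2 / 256 = 0.075 V = 75.000 mV.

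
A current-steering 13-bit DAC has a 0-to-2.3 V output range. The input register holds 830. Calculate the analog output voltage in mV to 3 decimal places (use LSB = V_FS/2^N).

233.032 mV

LSB = 2.3 V / 2^13 = 280.76 µV.
V_out = 0 + 830 × 0.000280762 V = 0.233032 V.
= 233.032 mV.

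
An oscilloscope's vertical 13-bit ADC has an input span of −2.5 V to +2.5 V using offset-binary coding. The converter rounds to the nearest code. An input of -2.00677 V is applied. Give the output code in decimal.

With 8192 levels over 5 V, one step is 0.610 mV.
Input sits at 808.108 steps above V_low.
Round → code 808.

code 808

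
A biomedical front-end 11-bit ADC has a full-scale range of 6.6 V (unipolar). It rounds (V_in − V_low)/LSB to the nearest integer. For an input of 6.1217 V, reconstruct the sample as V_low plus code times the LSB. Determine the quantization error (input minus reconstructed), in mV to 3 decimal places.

One LSB is 6.6 V / 2048 = 3.223 mV.
(6.1217 − 0)/0.00322266 = 1899.5821; round gives code 1900.
V_rec = 0 + 1900·0.00322266 = 6.1230469 V.
Difference: -0.00134687 V → -1.347 mV.

-1.347 mV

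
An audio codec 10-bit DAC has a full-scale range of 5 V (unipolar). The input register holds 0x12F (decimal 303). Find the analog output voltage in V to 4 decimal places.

LSB = 5 V / 2^10 = 4.883 mV.
Code 0x12F = 303 decimal.
V_out = 0 + 303 × 0.00488281 V = 1.47949 V.

1.4795 V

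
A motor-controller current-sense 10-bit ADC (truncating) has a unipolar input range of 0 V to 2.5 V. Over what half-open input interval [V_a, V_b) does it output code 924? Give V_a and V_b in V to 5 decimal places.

LSB = 2.5/2^10 = 2.441 mV.
V_a = V_low + 924·LSB = 2.25586 V; V_b = V_low + 925·LSB = 2.2583 V.

[2.25586 V, 2.25830 V)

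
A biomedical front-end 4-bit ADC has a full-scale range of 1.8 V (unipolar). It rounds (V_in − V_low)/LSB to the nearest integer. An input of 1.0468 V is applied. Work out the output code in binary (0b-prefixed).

With 16 levels over 1.8 V, one step is 112.500 mV.
Input sits at 9.305 steps above V_low.
So the output code is 9.
In binary (0b-prefixed): 0b1001.

code 0b1001 (decimal 9)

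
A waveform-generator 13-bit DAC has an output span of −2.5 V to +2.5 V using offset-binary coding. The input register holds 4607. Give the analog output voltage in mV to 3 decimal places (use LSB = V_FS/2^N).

LSB = 5 V / 2^13 = 0.610 mV.
V_out = (−2.5) + 4607 × 0.000610352 V = 0.31189 V.
= 311.890 mV.

311.890 mV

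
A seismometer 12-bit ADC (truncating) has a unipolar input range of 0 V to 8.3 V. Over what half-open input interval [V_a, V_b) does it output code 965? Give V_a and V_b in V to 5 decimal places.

[1.95544 V, 1.95747 V)

LSB = 8.3/2^12 = 2.026 mV.
V_a = V_low + 965·LSB = 1.95544 V; V_b = V_low + 966·LSB = 1.95747 V.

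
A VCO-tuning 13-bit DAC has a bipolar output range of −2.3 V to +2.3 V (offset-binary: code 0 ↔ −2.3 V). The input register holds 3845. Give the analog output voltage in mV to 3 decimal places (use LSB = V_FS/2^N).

-140.942 mV

LSB = 4.6 V / 2^13 = 0.562 mV.
V_out = (−2.3) + 3845 × 0.000561523 V = -0.140942 V.
= -140.942 mV.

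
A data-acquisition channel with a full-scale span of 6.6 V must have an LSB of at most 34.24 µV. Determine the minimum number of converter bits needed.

18 bits

Number of steps required ≥ 6.6 V / 34.24 µV = 192757.01.
Need 2^N ≥ 192757.01; 2^17 = 131072, 2^18 = 262144.
Minimum N = 18.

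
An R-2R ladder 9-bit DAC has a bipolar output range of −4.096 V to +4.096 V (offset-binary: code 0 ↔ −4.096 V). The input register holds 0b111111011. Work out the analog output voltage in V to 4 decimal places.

LSB = 8.192 V / 2^9 = 16.000 mV.
Code 0b111111011 = 507 decimal.
V_out = (−4.096) + 507 × 0.016 V = 4.016 V.

4.0160 V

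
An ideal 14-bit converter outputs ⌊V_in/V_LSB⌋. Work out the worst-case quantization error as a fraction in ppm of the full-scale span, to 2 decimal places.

61.04 ppm

Truncating → worst-case error = 1 LSB = V_FS/2^14, so 1e+06/16384 = 61.0352 ppm of full scale.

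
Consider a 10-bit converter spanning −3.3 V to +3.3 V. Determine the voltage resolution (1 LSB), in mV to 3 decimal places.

Full-scale span = 6.6 V.
LSB = 6.6 / 2^10 = 6.6 / 1024 = 0.00644531 V = 6.445 mV.

6.445 mV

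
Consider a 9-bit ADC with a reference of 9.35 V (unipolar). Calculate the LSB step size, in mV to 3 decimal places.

18.262 mV

Full-scale span = 9.35 V.
LSB = 9.35 / 2^9 = 9.35 / 512 = 0.0182617 V = 18.262 mV.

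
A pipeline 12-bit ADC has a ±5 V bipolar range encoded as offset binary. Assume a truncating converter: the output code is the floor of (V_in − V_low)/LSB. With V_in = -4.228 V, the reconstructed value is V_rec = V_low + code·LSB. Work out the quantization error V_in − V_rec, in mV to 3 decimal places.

LSB = 10/2^12 = 2.441 mV.
(-4.228 − (−5))/0.00244141 = 316.2112; ⌊·⌋ gives code 316.
V_rec = (−5) + 316·0.00244141 = -4.2285156 V.
Difference: 0.000515625 V → 0.516 mV.

0.516 mV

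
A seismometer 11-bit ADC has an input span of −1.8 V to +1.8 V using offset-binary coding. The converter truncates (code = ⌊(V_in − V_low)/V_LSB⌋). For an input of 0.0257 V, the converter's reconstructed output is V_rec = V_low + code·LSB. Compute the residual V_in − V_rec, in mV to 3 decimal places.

One LSB is 3.6 V / 2048 = 1.758 mV.
(V_in − V_low)/LSB = (0.0257 − (−1.8))/0.00175781 = 1038.6204 → code 1038 (floor).
Reconstructed: 0.024609375 V.
Difference: 0.00109063 V → 1.091 mV.

1.091 mV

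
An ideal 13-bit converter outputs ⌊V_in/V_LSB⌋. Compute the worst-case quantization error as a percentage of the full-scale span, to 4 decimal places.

Truncating → worst-case error = 1 LSB = V_FS/2^13, so 100/8192 = 0.012207 % of full scale.

0.0122 %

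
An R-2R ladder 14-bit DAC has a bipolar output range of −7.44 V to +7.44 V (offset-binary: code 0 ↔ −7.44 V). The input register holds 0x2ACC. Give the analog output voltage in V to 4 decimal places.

2.5103 V

LSB = 14.88 V / 2^14 = 0.908 mV.
Code 0x2ACC = 10956 decimal.
V_out = (−7.44) + 10956 × 0.000908203 V = 2.51027 V.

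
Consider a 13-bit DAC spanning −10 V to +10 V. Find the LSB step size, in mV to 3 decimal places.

Full-scale span = 20 V.
LSB = 20 / 2^13 = 20 / 8192 = 0.00244141 V = 2.441 mV.

2.441 mV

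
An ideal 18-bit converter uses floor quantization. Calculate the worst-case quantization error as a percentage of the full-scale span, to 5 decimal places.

Truncating → worst-case error = 1 LSB = V_FS/2^18, so 100/262144 = 0.00038147 % of full scale.

0.00038 %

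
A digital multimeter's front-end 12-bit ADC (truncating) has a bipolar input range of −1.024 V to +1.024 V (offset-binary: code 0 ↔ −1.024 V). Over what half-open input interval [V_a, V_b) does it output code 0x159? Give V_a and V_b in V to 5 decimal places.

[-0.85150 V, -0.85100 V)

LSB = 2.048/2^12 = 0.500 mV.
Code 0x159 = 345 decimal.
V_a = V_low + 345·LSB = -0.8515 V; V_b = V_low + 346·LSB = -0.851 V.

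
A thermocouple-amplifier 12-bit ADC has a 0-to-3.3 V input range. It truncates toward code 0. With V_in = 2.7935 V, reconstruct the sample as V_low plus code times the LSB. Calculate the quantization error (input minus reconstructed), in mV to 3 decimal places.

0.263 mV

LSB = 3.3/2^12 = 0.806 mV.
(2.7935 − 0)/0.000805664 = 3467.3261; ⌊·⌋ gives code 3467.
V_rec = 0 + 3467·0.000805664 = 2.7932373 V.
Difference: 0.000262695 V → 0.263 mV.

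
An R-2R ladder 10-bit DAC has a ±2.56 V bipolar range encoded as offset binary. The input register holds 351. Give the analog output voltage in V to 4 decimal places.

-0.8050 V

LSB = 5.12 V / 2^10 = 5.000 mV.
V_out = (−2.56) + 351 × 0.005 V = -0.805 V.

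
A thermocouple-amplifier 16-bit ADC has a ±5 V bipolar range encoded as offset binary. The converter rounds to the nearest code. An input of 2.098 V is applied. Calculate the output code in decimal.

Full-scale span = 10 V; LSB = 10/2^16 = 152.59 µV.
(2.098 − (−5)) / 0.000152588 = 46517.453 LSBs.
round(46517.453) = 46517.

code 46517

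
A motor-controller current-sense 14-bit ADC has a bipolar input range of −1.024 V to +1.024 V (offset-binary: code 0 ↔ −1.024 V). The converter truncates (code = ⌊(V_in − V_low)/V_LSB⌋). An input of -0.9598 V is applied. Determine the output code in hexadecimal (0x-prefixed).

LSB = 2.048 V / 16384 = 125.00 µV.
(V_in − V_low)/LSB = (-0.9598 − (−1.024)) / 0.000125 = 513.600.
Floor → code 513.
In hexadecimal (0x-prefixed): 0x201.

code 0x201 (decimal 513)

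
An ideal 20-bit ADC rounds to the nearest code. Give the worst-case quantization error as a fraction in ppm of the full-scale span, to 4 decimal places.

Rounding → worst-case error = ½ LSB = V_FS/2^21, so 1e+06/2097152 = 0.476837 ppm of full scale.

0.4768 ppm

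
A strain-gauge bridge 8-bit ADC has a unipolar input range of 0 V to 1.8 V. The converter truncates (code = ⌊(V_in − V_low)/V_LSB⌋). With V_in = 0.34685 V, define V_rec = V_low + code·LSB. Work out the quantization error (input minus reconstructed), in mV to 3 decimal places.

One LSB is 1.8 V / 256 = 7.031 mV.
(0.34685 − 0)/0.00703125 = 49.3298; ⌊·⌋ gives code 49.
Reconstructed: 0.34453125 V.
Difference: 0.00231875 V → 2.319 mV.

2.319 mV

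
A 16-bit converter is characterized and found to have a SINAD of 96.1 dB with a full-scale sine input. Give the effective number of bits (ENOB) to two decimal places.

ENOB = (SINAD − 1.76) / 6.02 = (96.1 − 1.76)/6.02 = 15.671.

15.67 bits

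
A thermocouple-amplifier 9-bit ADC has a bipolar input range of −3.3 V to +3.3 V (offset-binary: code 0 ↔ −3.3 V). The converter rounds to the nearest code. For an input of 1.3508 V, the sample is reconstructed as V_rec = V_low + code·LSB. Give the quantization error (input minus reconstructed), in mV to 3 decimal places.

Step size: 6.6 V ÷ 2^9 = 12.891 mV.
Scaled input = 360.7893 LSBs, so code = 361.
V_rec = (−3.3) + 361·0.0128906 = 1.3535156 V.
Error = 1.3508 − 1.3535156 = -0.00271563 V = -2.716 mV.

-2.716 mV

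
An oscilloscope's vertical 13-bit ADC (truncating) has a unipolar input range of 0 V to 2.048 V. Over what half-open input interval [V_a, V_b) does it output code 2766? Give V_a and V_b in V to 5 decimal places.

[0.69150 V, 0.69175 V)

LSB = 2.048/2^13 = 250.00 µV.
V_a = V_low + 2766·LSB = 0.6915 V; V_b = V_low + 2767·LSB = 0.69175 V.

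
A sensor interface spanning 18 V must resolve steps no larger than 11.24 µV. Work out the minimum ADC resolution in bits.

21 bits

Number of steps required ≥ 18 V / 11.24 µV = 1601423.49.
Need 2^N ≥ 1601423.49; 2^20 = 1048576, 2^21 = 2097152.
Minimum N = 21.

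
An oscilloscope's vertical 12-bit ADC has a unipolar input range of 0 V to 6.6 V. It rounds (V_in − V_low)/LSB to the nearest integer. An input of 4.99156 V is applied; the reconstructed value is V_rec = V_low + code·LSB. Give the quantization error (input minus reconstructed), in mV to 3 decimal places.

LSB = 6.6/2^12 = 1.611 mV.
(V_in − V_low)/LSB = (4.99156 − 0)/0.00161133 = 3097.7924 → code 3098 (round).
Code 3098 maps back to 0 + 3098×0.00161133 V = 4.9918945 V.
V_in − V_rec = -0.000334531 V = -0.335 mV.

-0.335 mV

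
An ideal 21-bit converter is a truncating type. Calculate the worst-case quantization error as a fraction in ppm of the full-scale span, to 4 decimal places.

Truncating → worst-case error = 1 LSB = V_FS/2^21, so 1e+06/2097152 = 0.476837 ppm of full scale.

0.4768 ppm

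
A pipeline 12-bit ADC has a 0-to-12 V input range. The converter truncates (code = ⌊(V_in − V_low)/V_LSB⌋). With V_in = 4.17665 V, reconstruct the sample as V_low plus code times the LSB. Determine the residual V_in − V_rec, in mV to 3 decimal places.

1.845 mV

Step size: 12 V ÷ 2^12 = 2.930 mV.
(V_in − V_low)/LSB = (4.17665 − 0)/0.00292969 = 1425.6299 → code 1425 (floor).
V_rec = 0 + 1425·0.00292969 = 4.1748047 V.
Difference: 0.00184531 V → 1.845 mV.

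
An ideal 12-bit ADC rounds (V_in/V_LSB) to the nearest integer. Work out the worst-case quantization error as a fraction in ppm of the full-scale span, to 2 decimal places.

Rounding → worst-case error = ½ LSB = V_FS/2^13, so 1e+06/8192 = 122.07 ppm of full scale.

122.07 ppm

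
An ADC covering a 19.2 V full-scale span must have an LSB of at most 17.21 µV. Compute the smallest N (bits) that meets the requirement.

Number of steps required ≥ 19.2 V / 17.21 µV = 1115630.45.
Need 2^N ≥ 1115630.45; 2^20 = 1048576, 2^21 = 2097152.
Minimum N = 21.

21 bits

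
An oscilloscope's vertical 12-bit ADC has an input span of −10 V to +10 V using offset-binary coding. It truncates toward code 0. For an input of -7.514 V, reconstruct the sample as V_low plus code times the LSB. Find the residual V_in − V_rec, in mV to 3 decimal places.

0.648 mV

Step size: 20 V ÷ 2^12 = 4.883 mV.
(-7.514 − (−10))/0.00488281 = 509.1328; ⌊·⌋ gives code 509.
V_rec = (−10) + 509·0.00488281 = -7.5146484 V.
Difference: 0.000648438 V → 0.648 mV.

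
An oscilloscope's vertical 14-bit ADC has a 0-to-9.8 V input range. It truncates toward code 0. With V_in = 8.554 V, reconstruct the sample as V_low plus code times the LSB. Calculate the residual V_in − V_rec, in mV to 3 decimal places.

One LSB is 9.8 V / 16384 = 0.598 mV.
(8.554 − 0)/0.000598145 = 14300.8914; ⌊·⌋ gives code 14300.
Code 14300 maps back to 0 + 14300×0.000598145 V = 8.5534668 V.
Difference: 0.000533203 V → 0.533 mV.

0.533 mV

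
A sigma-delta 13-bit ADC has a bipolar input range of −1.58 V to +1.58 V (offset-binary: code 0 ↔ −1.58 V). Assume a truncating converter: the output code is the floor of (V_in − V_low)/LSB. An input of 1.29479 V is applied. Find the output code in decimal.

code 7452

Full-scale span = 3.16 V; LSB = 3.16/2^13 = 385.74 µV.
(V_in − V_low)/LSB = (1.29479 − (−1.58)) / 0.000385742 = 7452.620.
⌊·⌋(7452.620) = 7452.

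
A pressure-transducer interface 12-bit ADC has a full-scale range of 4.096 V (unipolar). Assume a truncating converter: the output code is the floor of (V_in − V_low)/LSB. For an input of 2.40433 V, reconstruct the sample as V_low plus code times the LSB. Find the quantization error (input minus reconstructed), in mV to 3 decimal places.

0.330 mV

LSB = 4.096/2^12 = 1.000 mV.
(2.40433 − 0)/0.001 = 2404.3300; ⌊·⌋ gives code 2404.
Code 2404 maps back to 0 + 2404×0.001 V = 2.404 V.
V_in − V_rec = 0.00033 V = 0.330 mV.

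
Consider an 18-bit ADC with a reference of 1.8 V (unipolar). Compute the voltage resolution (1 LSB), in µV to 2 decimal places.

6.87 µV

Full-scale span = 1.8 V.
LSB = 1.8 / 2^18 = 1.8 / 262144 = 6.86646e-06 V = 6.87 µV.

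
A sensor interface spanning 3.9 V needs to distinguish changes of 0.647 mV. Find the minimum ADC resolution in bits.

13 bits

Number of steps required ≥ 3.9 V / 0.647 mV = 6027.82.
Need 2^N ≥ 6027.82; 2^12 = 4096, 2^13 = 8192.
Minimum N = 13.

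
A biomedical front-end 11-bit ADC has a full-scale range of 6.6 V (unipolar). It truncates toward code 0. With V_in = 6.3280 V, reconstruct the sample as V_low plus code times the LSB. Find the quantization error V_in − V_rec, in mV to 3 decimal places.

Step size: 6.6 V ÷ 2^11 = 3.223 mV.
Scaled input = 1963.5976 LSBs, so code = 1963.
Code 1963 maps back to 0 + 1963×0.00322266 V = 6.3260742 V.
Error = 6.3280 − 6.3260742 = 0.00192578 V = 1.926 mV.

1.926 mV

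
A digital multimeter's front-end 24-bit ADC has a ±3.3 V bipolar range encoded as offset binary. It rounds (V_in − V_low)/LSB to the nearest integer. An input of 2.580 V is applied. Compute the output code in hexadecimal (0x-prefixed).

With 16777216 levels over 6.6 V, one step is 0.39 µV.
(V_in − V_low)/LSB = (2.580 − (−3.3)) / 3.93391e-07 = 14946974.255.
Round → code 14946974.
In hexadecimal (0x-prefixed): 0xE4129E.

code 0xE4129E (decimal 14946974)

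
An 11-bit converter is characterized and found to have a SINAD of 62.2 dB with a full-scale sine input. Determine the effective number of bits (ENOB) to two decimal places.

10.04 bits

ENOB = (SINAD − 1.76) / 6.02 = (62.2 − 1.76)/6.02 = 10.040.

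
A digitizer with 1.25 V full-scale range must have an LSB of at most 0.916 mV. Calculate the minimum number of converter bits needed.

Number of steps required ≥ 1.25 V / 0.916 mV = 1364.63.
Need 2^N ≥ 1364.63; 2^10 = 1024, 2^11 = 2048.
Minimum N = 11.

11 bits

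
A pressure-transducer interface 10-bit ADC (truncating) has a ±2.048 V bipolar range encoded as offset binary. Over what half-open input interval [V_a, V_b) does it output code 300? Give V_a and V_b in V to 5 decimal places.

LSB = 4.096/2^10 = 4.000 mV.
V_a = V_low + 300·LSB = -0.848 V; V_b = V_low + 301·LSB = -0.844 V.

[-0.84800 V, -0.84400 V)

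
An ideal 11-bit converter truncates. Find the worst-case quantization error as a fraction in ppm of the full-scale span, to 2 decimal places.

488.28 ppm

Truncating → worst-case error = 1 LSB = V_FS/2^11, so 1e+06/2048 = 488.281 ppm of full scale.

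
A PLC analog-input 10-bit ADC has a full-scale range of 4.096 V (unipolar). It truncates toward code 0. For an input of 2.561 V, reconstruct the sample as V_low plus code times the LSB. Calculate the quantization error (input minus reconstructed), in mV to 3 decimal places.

Step size: 4.096 V ÷ 2^10 = 4.000 mV.
Scaled input = 640.2500 LSBs, so code = 640.
Code 640 maps back to 0 + 640×0.004 V = 2.56 V.
Difference: 0.001 V → 1.000 mV.

1.000 mV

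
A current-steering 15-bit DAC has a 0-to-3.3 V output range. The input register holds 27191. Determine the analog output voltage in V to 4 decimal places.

LSB = 3.3 V / 2^15 = 100.71 µV.
V_out = 0 + 27191 × 0.000100708 V = 2.73835 V.

2.7384 V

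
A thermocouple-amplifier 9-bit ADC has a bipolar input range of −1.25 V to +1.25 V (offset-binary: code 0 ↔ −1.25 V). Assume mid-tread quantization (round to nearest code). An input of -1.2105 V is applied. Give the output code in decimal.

code 8

LSB = 2.5 V / 512 = 4.883 mV.
Input sits at 8.090 steps above V_low.
round(8.090) = 8.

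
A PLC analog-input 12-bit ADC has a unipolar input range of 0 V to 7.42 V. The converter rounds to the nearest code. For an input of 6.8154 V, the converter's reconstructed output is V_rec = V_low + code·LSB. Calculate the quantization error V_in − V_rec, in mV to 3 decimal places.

Step size: 7.42 V ÷ 2^12 = 1.812 mV.
(V_in − V_low)/LSB = (6.8154 − 0)/0.00181152 = 3762.2478 → code 3762 (round).
Reconstructed: 6.8149512 V.
V_in − V_rec = 0.000448828 V = 0.449 mV.

0.449 mV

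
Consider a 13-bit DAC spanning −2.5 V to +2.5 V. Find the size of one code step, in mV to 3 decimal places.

Full-scale span = 5 V.
LSB = 5 / 2^13 = 5 / 8192 = 0.000610352 V = 0.610 mV.

0.610 mV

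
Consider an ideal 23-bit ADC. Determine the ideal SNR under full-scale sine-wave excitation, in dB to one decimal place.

140.2 dB

SNR ≈ 6.02·N + 1.76 dB = 6.02·23 + 1.76 = 140.22 dB.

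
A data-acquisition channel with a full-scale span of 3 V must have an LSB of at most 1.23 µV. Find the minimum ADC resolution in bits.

Number of steps required ≥ 3 V / 1.23 µV = 2439024.39.
Need 2^N ≥ 2439024.39; 2^21 = 2097152, 2^22 = 4194304.
Minimum N = 22.

22 bits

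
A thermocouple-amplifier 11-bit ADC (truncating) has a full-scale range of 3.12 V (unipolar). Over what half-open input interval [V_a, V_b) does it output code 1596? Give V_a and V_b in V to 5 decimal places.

[2.43141 V, 2.43293 V)

LSB = 3.12/2^11 = 1.523 mV.
V_a = V_low + 1596·LSB = 2.43141 V; V_b = V_low + 1597·LSB = 2.43293 V.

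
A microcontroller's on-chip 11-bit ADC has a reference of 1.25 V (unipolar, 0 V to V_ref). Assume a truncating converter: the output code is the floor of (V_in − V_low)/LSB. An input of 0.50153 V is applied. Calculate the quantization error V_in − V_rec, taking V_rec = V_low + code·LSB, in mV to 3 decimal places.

One LSB is 1.25 V / 2048 = 0.610 mV.
(0.50153 − 0)/0.000610352 = 821.7068; ⌊·⌋ gives code 821.
Code 821 maps back to 0 + 821×0.000610352 V = 0.50109863 V.
V_in − V_rec = 0.000431367 V = 0.431 mV.

0.431 mV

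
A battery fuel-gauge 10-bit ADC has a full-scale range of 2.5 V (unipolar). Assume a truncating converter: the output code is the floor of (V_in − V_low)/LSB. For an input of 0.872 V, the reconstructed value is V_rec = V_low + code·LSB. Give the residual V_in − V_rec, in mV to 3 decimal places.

Step size: 2.5 V ÷ 2^10 = 2.441 mV.
(V_in − V_low)/LSB = (0.872 − 0)/0.00244141 = 357.1712 → code 357 (floor).
V_rec = 0 + 357·0.00244141 = 0.87158203 V.
Error = 0.872 − 0.87158203 = 0.000417969 V = 0.418 mV.

0.418 mV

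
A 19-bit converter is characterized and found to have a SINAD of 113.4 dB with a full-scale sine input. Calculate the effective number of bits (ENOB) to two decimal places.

18.54 bits

ENOB = (SINAD − 1.76) / 6.02 = (113.4 − 1.76)/6.02 = 18.545.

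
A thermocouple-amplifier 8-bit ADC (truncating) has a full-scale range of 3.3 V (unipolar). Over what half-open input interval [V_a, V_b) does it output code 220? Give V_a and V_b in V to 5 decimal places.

LSB = 3.3/2^8 = 12.891 mV.
V_a = V_low + 220·LSB = 2.83594 V; V_b = V_low + 221·LSB = 2.84883 V.

[2.83594 V, 2.84883 V)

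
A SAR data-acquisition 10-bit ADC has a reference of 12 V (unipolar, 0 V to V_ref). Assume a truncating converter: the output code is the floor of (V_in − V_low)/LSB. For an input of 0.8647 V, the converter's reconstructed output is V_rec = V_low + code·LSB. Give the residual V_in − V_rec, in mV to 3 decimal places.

One LSB is 12 V / 1024 = 11.719 mV.
Scaled input = 73.7877 LSBs, so code = 73.
V_rec = 0 + 73·0.0117188 = 0.85546875 V.
Error = 0.8647 − 0.85546875 = 0.00923125 V = 9.231 mV.

9.231 mV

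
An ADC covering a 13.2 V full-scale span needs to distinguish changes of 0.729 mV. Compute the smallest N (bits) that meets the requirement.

15 bits

Number of steps required ≥ 13.2 V / 0.729 mV = 18107.00.
Need 2^N ≥ 18107.00; 2^14 = 16384, 2^15 = 32768.
Minimum N = 15.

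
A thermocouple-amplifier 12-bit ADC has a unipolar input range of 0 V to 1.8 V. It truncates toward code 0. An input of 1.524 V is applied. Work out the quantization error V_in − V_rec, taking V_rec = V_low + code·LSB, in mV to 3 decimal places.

Step size: 1.8 V ÷ 2^12 = 439.45 µV.
Scaled input = 3467.9467 LSBs, so code = 3467.
V_rec = 0 + 3467·0.000439453 = 1.523584 V.
Error = 1.524 − 1.523584 = 0.000416016 V = 0.416 mV.

0.416 mV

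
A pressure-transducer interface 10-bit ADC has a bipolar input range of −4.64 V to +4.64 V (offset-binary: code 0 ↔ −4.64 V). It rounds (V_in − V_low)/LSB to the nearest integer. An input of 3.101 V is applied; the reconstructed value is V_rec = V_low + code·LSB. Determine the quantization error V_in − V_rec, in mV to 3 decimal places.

One LSB is 9.28 V / 1024 = 9.062 mV.
(3.101 − (−4.64))/0.0090625 = 854.1793; round gives code 854.
Reconstructed: 3.099375 V.
Error = 3.101 − 3.099375 = 0.001625 V = 1.625 mV.

1.625 mV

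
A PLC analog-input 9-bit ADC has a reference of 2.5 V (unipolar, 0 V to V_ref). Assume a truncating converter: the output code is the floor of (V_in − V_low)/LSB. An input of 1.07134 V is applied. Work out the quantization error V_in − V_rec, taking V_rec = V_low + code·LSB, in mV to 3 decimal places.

LSB = 2.5/2^9 = 4.883 mV.
(1.07134 − 0)/0.00488281 = 219.4104; ⌊·⌋ gives code 219.
Code 219 maps back to 0 + 219×0.00488281 V = 1.0693359 V.
V_in − V_rec = 0.00200406 V = 2.004 mV.

2.004 mV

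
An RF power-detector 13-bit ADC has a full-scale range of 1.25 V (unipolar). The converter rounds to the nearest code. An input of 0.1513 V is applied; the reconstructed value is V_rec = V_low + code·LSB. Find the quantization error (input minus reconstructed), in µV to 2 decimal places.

LSB = 1.25/2^13 = 152.59 µV.
(V_in − V_low)/LSB = (0.1513 − 0)/0.000152588 = 991.5597 → code 992 (round).
Code 992 maps back to 0 + 992×0.000152588 V = 0.15136719 V.
Error = 0.1513 − 0.15136719 = -6.71875e-05 V = -67.19 µV.

-67.19 µV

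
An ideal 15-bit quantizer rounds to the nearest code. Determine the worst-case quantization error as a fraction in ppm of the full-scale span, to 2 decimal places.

15.26 ppm

Rounding → worst-case error = ½ LSB = V_FS/2^16, so 1e+06/65536 = 15.2588 ppm of full scale.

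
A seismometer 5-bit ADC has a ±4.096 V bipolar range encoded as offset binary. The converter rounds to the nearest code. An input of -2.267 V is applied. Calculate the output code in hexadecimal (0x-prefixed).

With 32 levels over 8.192 V, one step is 256.000 mV.
Input sits at 7.145 steps above V_low.
Round → code 7.
In hexadecimal (0x-prefixed): 0x7.

code 0x7 (decimal 7)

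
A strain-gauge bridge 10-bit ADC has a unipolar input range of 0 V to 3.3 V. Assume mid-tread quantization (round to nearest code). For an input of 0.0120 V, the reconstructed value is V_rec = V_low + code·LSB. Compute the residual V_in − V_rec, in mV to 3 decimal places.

-0.891 mV

One LSB is 3.3 V / 1024 = 3.223 mV.
Scaled input = 3.7236 LSBs, so code = 4.
Reconstructed: 0.012890625 V.
Difference: -0.000890625 V → -0.891 mV.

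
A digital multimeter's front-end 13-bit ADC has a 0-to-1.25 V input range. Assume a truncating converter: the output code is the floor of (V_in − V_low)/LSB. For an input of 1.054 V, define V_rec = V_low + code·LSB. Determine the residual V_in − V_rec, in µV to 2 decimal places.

75.44 µV

Step size: 1.25 V ÷ 2^13 = 152.59 µV.
(V_in − V_low)/LSB = (1.054 − 0)/0.000152588 = 6907.4944 → code 6907 (floor).
Code 6907 maps back to 0 + 6907×0.000152588 V = 1.0539246 V.
V_in − V_rec = 7.54395e-05 V = 75.44 µV.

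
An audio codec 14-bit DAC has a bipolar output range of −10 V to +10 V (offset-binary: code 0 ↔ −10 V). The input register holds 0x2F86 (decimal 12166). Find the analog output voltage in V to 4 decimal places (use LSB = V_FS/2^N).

LSB = 20 V / 2^14 = 1.221 mV.
Code 0x2F86 = 12166 decimal.
V_out = (−10) + 12166 × 0.0012207 V = 4.85107 V.

4.8511 V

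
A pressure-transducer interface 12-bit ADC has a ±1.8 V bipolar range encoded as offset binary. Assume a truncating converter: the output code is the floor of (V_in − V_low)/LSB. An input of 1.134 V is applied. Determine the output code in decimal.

Full-scale span = 3.6 V; LSB = 3.6/2^12 = 0.879 mV.
(1.134 − (−1.8)) / 0.000878906 = 3338.240 LSBs.
So the output code is 3338.

code 3338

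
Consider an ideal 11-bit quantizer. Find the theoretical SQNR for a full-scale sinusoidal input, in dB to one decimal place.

SNR ≈ 6.02·N + 1.76 dB = 6.02·11 + 1.76 = 67.98 dB.

68.0 dB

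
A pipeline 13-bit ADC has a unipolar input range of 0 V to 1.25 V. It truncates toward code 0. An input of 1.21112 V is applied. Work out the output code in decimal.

code 7937

Full-scale span = 1.25 V; LSB = 1.25/2^13 = 152.59 µV.
(V_in − V_low)/LSB = (1.21112 − 0) / 0.000152588 = 7937.196.
⌊·⌋(7937.196) = 7937.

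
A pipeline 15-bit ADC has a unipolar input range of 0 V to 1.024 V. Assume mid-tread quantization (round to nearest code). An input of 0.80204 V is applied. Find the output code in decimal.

With 32768 levels over 1.024 V, one step is 31.25 µV.
(0.80204 − 0) / 3.125e-05 = 25665.280 LSBs.
round(25665.280) = 25665.

code 25665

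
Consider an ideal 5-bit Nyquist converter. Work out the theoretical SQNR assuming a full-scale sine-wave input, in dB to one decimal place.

31.9 dB

SNR ≈ 6.02·N + 1.76 dB = 6.02·5 + 1.76 = 31.86 dB.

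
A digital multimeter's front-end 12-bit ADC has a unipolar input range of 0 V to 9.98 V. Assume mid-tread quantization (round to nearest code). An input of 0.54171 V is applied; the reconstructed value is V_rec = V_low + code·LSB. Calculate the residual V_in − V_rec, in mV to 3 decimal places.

LSB = 9.98/2^12 = 2.437 mV.
(0.54171 − 0)/0.00243652 = 222.3291; round gives code 222.
Reconstructed: 0.5409082 V.
Difference: 0.000801797 V → 0.802 mV.

0.802 mV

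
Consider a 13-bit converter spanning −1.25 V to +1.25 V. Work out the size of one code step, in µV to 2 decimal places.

Full-scale span = 2.5 V.
LSB = 2.5 / 2^13 = 2.5 / 8192 = 0.000305176 V = 305.18 µV.

305.18 µV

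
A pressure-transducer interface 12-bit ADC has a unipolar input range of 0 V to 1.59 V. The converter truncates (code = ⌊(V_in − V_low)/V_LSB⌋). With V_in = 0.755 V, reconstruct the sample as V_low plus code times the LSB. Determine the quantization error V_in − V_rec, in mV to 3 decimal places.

0.371 mV

One LSB is 1.59 V / 4096 = 388.18 µV.
(0.755 − 0)/0.000388184 = 1944.9560; ⌊·⌋ gives code 1944.
Code 1944 maps back to 0 + 1944×0.000388184 V = 0.75462891 V.
Difference: 0.000371094 V → 0.371 mV.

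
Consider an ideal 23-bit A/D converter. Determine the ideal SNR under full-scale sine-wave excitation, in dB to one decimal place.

140.2 dB

SNR ≈ 6.02·N + 1.76 dB = 6.02·23 + 1.76 = 140.22 dB.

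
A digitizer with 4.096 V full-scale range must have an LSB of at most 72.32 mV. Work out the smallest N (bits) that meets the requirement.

6 bits

Number of steps required ≥ 4.096 V / 72.32 mV = 56.64.
Need 2^N ≥ 56.64; 2^5 = 32, 2^6 = 64.
Minimum N = 6.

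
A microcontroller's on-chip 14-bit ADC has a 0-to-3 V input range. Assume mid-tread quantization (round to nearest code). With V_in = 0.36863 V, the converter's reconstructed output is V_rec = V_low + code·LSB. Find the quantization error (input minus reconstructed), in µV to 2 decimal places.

38.69 µV

One LSB is 3 V / 16384 = 183.11 µV.
(V_in − V_low)/LSB = (0.36863 − 0)/0.000183105 = 2013.2113 → code 2013 (round).
V_rec = 0 + 2013·0.000183105 = 0.36859131 V.
V_in − V_rec = 3.86914e-05 V = 38.69 µV.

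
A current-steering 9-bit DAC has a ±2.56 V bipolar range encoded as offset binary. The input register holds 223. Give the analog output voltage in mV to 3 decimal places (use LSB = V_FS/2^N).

-330.000 mV

LSB = 5.12 V / 2^9 = 10.000 mV.
V_out = (−2.56) + 223 × 0.01 V = -0.33 V.
= -330.000 mV.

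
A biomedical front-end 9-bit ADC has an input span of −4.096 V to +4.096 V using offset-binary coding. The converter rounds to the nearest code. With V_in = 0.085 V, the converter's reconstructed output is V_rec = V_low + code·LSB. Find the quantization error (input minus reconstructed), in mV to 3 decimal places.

5.000 mV

LSB = 8.192/2^9 = 16.000 mV.
(V_in − V_low)/LSB = (0.085 − (−4.096))/0.016 = 261.3125 → code 261 (round).
Reconstructed: 0.08 V.
Error = 0.085 − 0.08 = 0.005 V = 5.000 mV.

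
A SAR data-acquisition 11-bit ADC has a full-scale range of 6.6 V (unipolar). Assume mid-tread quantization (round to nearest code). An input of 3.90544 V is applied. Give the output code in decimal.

LSB = 6.6 V / 2048 = 3.223 mV.
(V_in − V_low)/LSB = (3.90544 − 0) / 0.00322266 = 1211.870.
round(1211.870) = 1212.

code 1212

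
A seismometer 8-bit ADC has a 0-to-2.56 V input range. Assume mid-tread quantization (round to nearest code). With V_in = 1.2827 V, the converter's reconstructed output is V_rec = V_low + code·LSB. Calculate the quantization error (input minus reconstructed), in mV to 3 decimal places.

2.700 mV

Step size: 2.56 V ÷ 2^8 = 10.000 mV.
Scaled input = 128.2700 LSBs, so code = 128.
V_rec = 0 + 128·0.01 = 1.28 V.
Difference: 0.0027 V → 2.700 mV.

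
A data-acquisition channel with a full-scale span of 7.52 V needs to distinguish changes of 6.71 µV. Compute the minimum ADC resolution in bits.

Number of steps required ≥ 7.52 V / 6.71 µV = 1120715.35.
Need 2^N ≥ 1120715.35; 2^20 = 1048576, 2^21 = 2097152.
Minimum N = 21.

21 bits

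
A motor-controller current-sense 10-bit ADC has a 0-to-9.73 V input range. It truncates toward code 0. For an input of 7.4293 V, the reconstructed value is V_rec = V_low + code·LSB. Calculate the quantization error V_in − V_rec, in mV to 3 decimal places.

8.275 mV

Step size: 9.73 V ÷ 2^10 = 9.502 mV.
(V_in − V_low)/LSB = (7.4293 − 0)/0.00950195 = 781.8708 → code 781 (floor).
V_rec = 0 + 781·0.00950195 = 7.4210254 V.
V_in − V_rec = 0.00827461 V = 8.275 mV.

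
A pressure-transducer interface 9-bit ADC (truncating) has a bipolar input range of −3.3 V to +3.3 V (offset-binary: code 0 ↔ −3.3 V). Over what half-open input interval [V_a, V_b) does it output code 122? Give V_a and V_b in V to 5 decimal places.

LSB = 6.6/2^9 = 12.891 mV.
V_a = V_low + 122·LSB = -1.72734 V; V_b = V_low + 123·LSB = -1.71445 V.

[-1.72734 V, -1.71445 V)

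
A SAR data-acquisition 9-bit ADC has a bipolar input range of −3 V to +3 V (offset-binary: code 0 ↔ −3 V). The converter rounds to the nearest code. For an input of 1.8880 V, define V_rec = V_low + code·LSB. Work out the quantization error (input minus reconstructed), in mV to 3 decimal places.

Step size: 6 V ÷ 2^9 = 11.719 mV.
Scaled input = 417.1093 LSBs, so code = 417.
Code 417 maps back to (−3) + 417×0.0117188 V = 1.8867188 V.
V_in − V_rec = 0.00128125 V = 1.281 mV.

1.281 mV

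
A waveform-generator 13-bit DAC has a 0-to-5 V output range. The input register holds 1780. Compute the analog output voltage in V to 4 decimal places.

1.0864 V

LSB = 5 V / 2^13 = 0.610 mV.
V_out = 0 + 1780 × 0.000610352 V = 1.08643 V.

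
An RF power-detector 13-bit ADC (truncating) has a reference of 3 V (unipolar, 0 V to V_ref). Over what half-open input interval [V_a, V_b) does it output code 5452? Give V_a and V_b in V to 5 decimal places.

[1.99658 V, 1.99695 V)

LSB = 3/2^13 = 366.21 µV.
V_a = V_low + 5452·LSB = 1.99658 V; V_b = V_low + 5453·LSB = 1.99695 V.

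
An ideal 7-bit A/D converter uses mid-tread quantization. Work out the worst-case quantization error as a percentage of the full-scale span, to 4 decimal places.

Rounding → worst-case error = ½ LSB = V_FS/2^8, so 100/256 = 0.390625 % of full scale.

0.3906 %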